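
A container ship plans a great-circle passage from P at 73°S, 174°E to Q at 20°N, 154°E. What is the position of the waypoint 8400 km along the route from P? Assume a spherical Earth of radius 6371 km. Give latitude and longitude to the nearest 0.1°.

Convert each endpoint to a unit vector on the sphere (x = cos φ cos λ, y = cos φ sin λ, z = sin φ).
The central angle between the endpoints is δ = arccos(p₁·p₂) ≈ 1.640 rad (94.0°). The total great-circle distance is δ·R ≈ 1.640 × 6371 ≈ 10447 km, so the target fraction is f = 8400/10447 ≈ 0.804.
Interpolate at f ≈ 0.804 with slerp weights a = sin((1−f)δ)/sin δ ≈ 0.317, b = sin(fδ)/sin δ ≈ 0.971.
p = a·p₁ + b·p₂ ≈ (-0.912, 0.410, 0.029); φ = arcsin(p_z) ≈ 1.68°, λ = atan2(p_y, p_x) ≈ 155.81°.

≈ 1.7°N, 155.8°E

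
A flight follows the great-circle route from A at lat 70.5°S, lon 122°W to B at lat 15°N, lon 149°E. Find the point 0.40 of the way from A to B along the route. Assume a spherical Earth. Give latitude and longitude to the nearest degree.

Convert each endpoint to a unit vector on the sphere (x = cos φ cos λ, y = cos φ sin λ, z = sin φ).
The central angle between the endpoints is δ = arccos(p₁·p₂) ≈ 1.811 rad (103.8°).
Interpolate at f = 0.40 with slerp weights a = sin((1−f)δ)/sin δ ≈ 0.911, b = sin(fδ)/sin δ ≈ 0.682.
p = a·p₁ + b·p₂ ≈ (-0.726, 0.082, -0.683); φ = arcsin(p_z) ≈ -43.04°, λ = atan2(p_y, p_x) ≈ 173.60°.

≈ lat 43°S, lon 174°E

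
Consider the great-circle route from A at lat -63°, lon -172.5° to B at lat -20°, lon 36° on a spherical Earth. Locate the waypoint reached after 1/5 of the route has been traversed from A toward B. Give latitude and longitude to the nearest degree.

Write both endpoints as unit vectors p₁, p₂ with components (cos φ cos λ, cos φ sin λ, sin φ).
The central angle between the endpoints is δ = arccos(p₁·p₂) ≈ 1.641 rad (94.0°).
Interpolate at f = 1/5 with slerp weights a = sin((1−f)δ)/sin δ ≈ 0.969, b = sin(fδ)/sin δ ≈ 0.323.
p = a·p₁ + b·p₂ ≈ (-0.191, 0.121, -0.974); φ = arcsin(p_z) ≈ -76.95°, λ = atan2(p_y, p_x) ≈ 147.59°.

≈ lat -77°, lon 148°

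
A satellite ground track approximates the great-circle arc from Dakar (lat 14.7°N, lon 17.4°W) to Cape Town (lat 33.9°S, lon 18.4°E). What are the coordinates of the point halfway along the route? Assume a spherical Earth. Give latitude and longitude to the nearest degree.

≈ lat 10°S, lon 1°W

Write both endpoints as unit vectors p₁, p₂ with components (cos φ cos λ, cos φ sin λ, sin φ).
The central angle between the endpoints is δ = arccos(p₁·p₂) ≈ 1.036 rad (59.4°).
Interpolate at f = 1/2 with slerp weights a = sin((1−f)δ)/sin δ ≈ 0.576, b = sin(fδ)/sin δ ≈ 0.576.
p = a·p₁ + b·p₂ ≈ (0.984, -0.016, -0.175); φ = arcsin(p_z) ≈ -10.08°, λ = atan2(p_y, p_x) ≈ -0.91°.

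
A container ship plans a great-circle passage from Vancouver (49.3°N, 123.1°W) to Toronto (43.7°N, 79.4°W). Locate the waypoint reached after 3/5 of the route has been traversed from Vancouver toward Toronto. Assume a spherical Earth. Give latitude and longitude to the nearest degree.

Convert each endpoint to a unit vector on the sphere (x = cos φ cos λ, y = cos φ sin λ, z = sin φ).
The central angle between the endpoints is δ = arccos(p₁·p₂) ≈ 0.526 rad (30.2°).
Interpolate at f = 3/5 with slerp weights a = sin((1−f)δ)/sin δ ≈ 0.416, b = sin(fδ)/sin δ ≈ 0.618.
p = a·p₁ + b·p₂ ≈ (-0.066, -0.667, 0.743); φ = arcsin(p_z) ≈ 47.95°, λ = atan2(p_y, p_x) ≈ -95.65°.

≈ 48°N, 96°W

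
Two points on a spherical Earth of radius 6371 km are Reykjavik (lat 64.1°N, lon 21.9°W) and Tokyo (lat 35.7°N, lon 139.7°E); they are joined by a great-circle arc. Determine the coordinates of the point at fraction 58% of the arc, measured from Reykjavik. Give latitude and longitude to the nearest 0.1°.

The haversine formula gives a central angle δ ≈ 1.381 rad (79.1°) between the endpoints.
Interpolate at f = 0.58 with slerp weights a = sin((1−f)δ)/sin δ ≈ 0.558, b = sin(fδ)/sin δ ≈ 0.731.
p = a·p₁ + b·p₂ ≈ (-0.227, 0.293, 0.929); φ = arcsin(p_z) ≈ 68.25°, λ = atan2(p_y, p_x) ≈ 127.71°.

≈ lat 68.2°N, lon 127.7°E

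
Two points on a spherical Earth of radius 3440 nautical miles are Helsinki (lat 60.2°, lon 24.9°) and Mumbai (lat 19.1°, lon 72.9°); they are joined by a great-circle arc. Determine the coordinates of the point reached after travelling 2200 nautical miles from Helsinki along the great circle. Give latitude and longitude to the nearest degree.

≈ lat 34°, lon 64°

Write both endpoints as unit vectors p₁, p₂ with components (cos φ cos λ, cos φ sin λ, sin φ).
The central angle between the endpoints is δ = arccos(p₁·p₂) ≈ 0.930 rad (53.3°). The total great-circle distance is δ·R ≈ 0.930 × 3440 ≈ 3198 nmi, so the target fraction is f = 2200/3198 ≈ 0.688.
Interpolate at f ≈ 0.688 with slerp weights a = sin((1−f)δ)/sin δ ≈ 0.357, b = sin(fδ)/sin δ ≈ 0.745.
p = a·p₁ + b·p₂ ≈ (0.368, 0.747, 0.553); φ = arcsin(p_z) ≈ 33.60°, λ = atan2(p_y, p_x) ≈ 63.80°.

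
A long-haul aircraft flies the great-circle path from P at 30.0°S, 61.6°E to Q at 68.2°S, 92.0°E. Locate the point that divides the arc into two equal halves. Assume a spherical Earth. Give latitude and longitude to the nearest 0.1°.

≈ 49.9°S, 70.6°E

From cos δ = sin φ₁ sin φ₂ + cos φ₁ cos φ₂ cos Δλ, the central angle is δ ≈ 0.735 rad (42.1°).
Interpolate at f = 1/2 with slerp weights a = sin((1−f)δ)/sin δ ≈ 0.536, b = sin(fδ)/sin δ ≈ 0.536.
p = a·p₁ + b·p₂ ≈ (0.214, 0.607, -0.765); φ = arcsin(p_z) ≈ -49.94°, λ = atan2(p_y, p_x) ≈ 70.60°.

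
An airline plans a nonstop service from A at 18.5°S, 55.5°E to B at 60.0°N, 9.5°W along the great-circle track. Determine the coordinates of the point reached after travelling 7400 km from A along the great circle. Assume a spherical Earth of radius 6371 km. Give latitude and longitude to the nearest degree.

Write both endpoints as unit vectors p₁, p₂ with components (cos φ cos λ, cos φ sin λ, sin φ).
The central angle between the endpoints is δ = arccos(p₁·p₂) ≈ 1.645 rad (94.3°). The total great-circle distance is δ·R ≈ 1.645 × 6371 ≈ 10482 km, so the target fraction is f = 7400/10482 ≈ 0.706.
Interpolate at f ≈ 0.706 with slerp weights a = sin((1−f)δ)/sin δ ≈ 0.466, b = sin(fδ)/sin δ ≈ 0.920.
p = a·p₁ + b·p₂ ≈ (0.704, 0.289, 0.649); φ = arcsin(p_z) ≈ 40.44°, λ = atan2(p_y, p_x) ≈ 22.28°.

≈ 40°N, 22°E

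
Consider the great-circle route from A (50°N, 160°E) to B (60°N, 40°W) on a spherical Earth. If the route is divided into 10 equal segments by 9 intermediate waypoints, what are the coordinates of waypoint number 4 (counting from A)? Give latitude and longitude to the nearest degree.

Write both endpoints as unit vectors p₁, p₂ with components (cos φ cos λ, cos φ sin λ, sin φ).
The central angle between the endpoints is δ = arccos(p₁·p₂) ≈ 1.201 rad (68.8°).
Interpolate at f = 4/10 with slerp weights a = sin((1−f)δ)/sin δ ≈ 0.708, b = sin(fδ)/sin δ ≈ 0.496.
p = a·p₁ + b·p₂ ≈ (-0.238, -0.004, 0.971); φ = arcsin(p_z) ≈ 76.25°, λ = atan2(p_y, p_x) ≈ -179.10°.

≈ (76°N, 179°W)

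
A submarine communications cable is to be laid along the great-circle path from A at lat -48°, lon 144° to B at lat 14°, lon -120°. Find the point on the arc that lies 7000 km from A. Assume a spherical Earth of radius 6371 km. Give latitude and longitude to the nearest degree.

≈ lat -17°, lon -148°

Convert each endpoint to a unit vector on the sphere (x = cos φ cos λ, y = cos φ sin λ, z = sin φ).
The central angle between the endpoints is δ = arccos(p₁·p₂) ≈ 1.821 rad (104.3°). The total great-circle distance is δ·R ≈ 1.821 × 6371 ≈ 11602 km, so the target fraction is f = 7000/11602 ≈ 0.603.
Interpolate at f ≈ 0.603 with slerp weights a = sin((1−f)δ)/sin δ ≈ 0.682, b = sin(fδ)/sin δ ≈ 0.919.
p = a·p₁ + b·p₂ ≈ (-0.815, -0.504, -0.285); φ = arcsin(p_z) ≈ -16.54°, λ = atan2(p_y, p_x) ≈ -148.28°.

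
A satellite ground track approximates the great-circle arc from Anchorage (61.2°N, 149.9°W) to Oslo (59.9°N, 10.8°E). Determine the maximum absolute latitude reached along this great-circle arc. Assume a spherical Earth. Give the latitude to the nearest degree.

The great circle lies in the plane with unit normal n̂ = (p₁ × p₂)/|p₁ × p₂|.
Here n̂_z ≈ +0.094; the vertex latitude is φ_max = arccos|n̂_z| ≈ 84.6°.
Check via Clairaut: cos φ_max = |cos φ₁| · sin C = cos(61.2°)·sin(11.3°) ≈ 0.094, again giving ≈ 84.6°.

≈ 85°N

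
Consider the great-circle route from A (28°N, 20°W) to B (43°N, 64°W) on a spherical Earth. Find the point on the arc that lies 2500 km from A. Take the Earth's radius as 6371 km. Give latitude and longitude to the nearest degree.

≈ (39°N, 44°W)

From cos δ = sin φ₁ sin φ₂ + cos φ₁ cos φ₂ cos Δλ, the central angle is δ ≈ 0.669 rad (38.3°). The total great-circle distance is δ·R ≈ 0.669 × 6371 ≈ 4260 km, so the target fraction is f = 2500/4260 ≈ 0.587.
Interpolate at f ≈ 0.587 with slerp weights a = sin((1−f)δ)/sin δ ≈ 0.440, b = sin(fδ)/sin δ ≈ 0.617.
p = a·p₁ + b·p₂ ≈ (0.563, -0.538, 0.627); φ = arcsin(p_z) ≈ 38.85°, λ = atan2(p_y, p_x) ≈ -43.73°.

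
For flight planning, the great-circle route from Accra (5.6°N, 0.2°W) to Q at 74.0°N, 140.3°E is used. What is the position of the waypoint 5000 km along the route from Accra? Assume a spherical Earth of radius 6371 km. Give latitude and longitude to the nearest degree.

Write both endpoints as unit vectors p₁, p₂ with components (cos φ cos λ, cos φ sin λ, sin φ).
The central angle between the endpoints is δ = arccos(p₁·p₂) ≈ 1.689 rad (96.8°). The total great-circle distance is δ·R ≈ 1.689 × 6371 ≈ 10760 km, so the target fraction is f = 5000/10760 ≈ 0.465.
Interpolate at f ≈ 0.465 with slerp weights a = sin((1−f)δ)/sin δ ≈ 0.791, b = sin(fδ)/sin δ ≈ 0.712.
p = a·p₁ + b·p₂ ≈ (0.637, 0.123, 0.761); φ = arcsin(p_z) ≈ 49.58°, λ = atan2(p_y, p_x) ≈ 10.89°.

≈ 50°N, 11°E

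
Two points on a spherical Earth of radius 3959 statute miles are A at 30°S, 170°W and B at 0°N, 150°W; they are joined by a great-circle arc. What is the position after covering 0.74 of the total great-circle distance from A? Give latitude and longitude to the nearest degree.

≈ 8°S, 155°W

The haversine formula gives a central angle δ ≈ 0.620 rad (35.5°) between the endpoints.
Interpolate at f = 0.74 with slerp weights a = sin((1−f)δ)/sin δ ≈ 0.276, b = sin(fδ)/sin δ ≈ 0.762.
p = a·p₁ + b·p₂ ≈ (-0.896, -0.423, -0.138); φ = arcsin(p_z) ≈ -7.94°, λ = atan2(p_y, p_x) ≈ -154.74°.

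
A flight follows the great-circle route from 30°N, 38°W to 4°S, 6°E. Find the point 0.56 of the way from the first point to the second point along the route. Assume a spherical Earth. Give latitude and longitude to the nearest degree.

The haversine formula gives a central angle δ ≈ 0.944 rad (54.1°) between the endpoints.
Interpolate at f = 0.56 with slerp weights a = sin((1−f)δ)/sin δ ≈ 0.498, b = sin(fδ)/sin δ ≈ 0.623.
p = a·p₁ + b·p₂ ≈ (0.958, -0.201, 0.206); φ = arcsin(p_z) ≈ 11.87°, λ = atan2(p_y, p_x) ≈ -11.83°.

≈ 12°N, 12°W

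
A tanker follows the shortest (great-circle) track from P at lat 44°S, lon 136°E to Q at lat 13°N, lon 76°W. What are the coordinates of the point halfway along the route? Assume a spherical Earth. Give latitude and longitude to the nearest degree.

≈ lat 42°S, lon 122°W

The haversine formula gives a central angle δ ≈ 2.420 rad (138.6°) between the endpoints.
Interpolate at f = 1/2 with slerp weights a = sin((1−f)δ)/sin δ ≈ 1.416, b = sin(fδ)/sin δ ≈ 1.416.
p = a·p₁ + b·p₂ ≈ (-0.399, -0.631, -0.665); φ = arcsin(p_z) ≈ -41.69°, λ = atan2(p_y, p_x) ≈ -122.30°.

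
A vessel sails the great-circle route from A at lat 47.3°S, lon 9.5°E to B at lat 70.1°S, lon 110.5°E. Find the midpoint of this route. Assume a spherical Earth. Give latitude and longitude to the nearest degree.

Write both endpoints as unit vectors p₁, p₂ with components (cos φ cos λ, cos φ sin λ, sin φ).
The central angle between the endpoints is δ = arccos(p₁·p₂) ≈ 0.867 rad (49.7°).
Interpolate at f = 1/2 with slerp weights a = sin((1−f)δ)/sin δ ≈ 0.551, b = sin(fδ)/sin δ ≈ 0.551.
p = a·p₁ + b·p₂ ≈ (0.303, 0.237, -0.923); φ = arcsin(p_z) ≈ -67.37°, λ = atan2(p_y, p_x) ≈ 38.08°.

≈ lat 67°S, lon 38°E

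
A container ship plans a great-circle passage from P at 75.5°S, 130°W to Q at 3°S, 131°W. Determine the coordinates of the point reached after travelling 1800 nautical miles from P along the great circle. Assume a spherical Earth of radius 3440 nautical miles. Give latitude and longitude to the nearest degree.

Convert each endpoint to a unit vector on the sphere (x = cos φ cos λ, y = cos φ sin λ, z = sin φ).
The central angle between the endpoints is δ = arccos(p₁·p₂) ≈ 1.265 rad (72.5°). The total great-circle distance is δ·R ≈ 1.265 × 3440 ≈ 4353 nmi, so the target fraction is f = 1800/4353 ≈ 0.414.
Interpolate at f ≈ 0.414 with slerp weights a = sin((1−f)δ)/sin δ ≈ 0.709, b = sin(fδ)/sin δ ≈ 0.524.
p = a·p₁ + b·p₂ ≈ (-0.457, -0.531, -0.714); φ = arcsin(p_z) ≈ -45.52°, λ = atan2(p_y, p_x) ≈ -130.75°.

≈ 46°S, 131°W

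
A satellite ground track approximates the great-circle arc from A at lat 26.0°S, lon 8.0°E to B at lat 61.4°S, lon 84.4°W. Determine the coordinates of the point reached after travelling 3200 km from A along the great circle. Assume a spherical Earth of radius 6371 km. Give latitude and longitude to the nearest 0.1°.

Write both endpoints as unit vectors p₁, p₂ with components (cos φ cos λ, cos φ sin λ, sin φ).
The central angle between the endpoints is δ = arccos(p₁·p₂) ≈ 1.195 rad (68.5°). The total great-circle distance is δ·R ≈ 1.195 × 6371 ≈ 7614 km, so the target fraction is f = 3200/7614 ≈ 0.420.
Interpolate at f ≈ 0.420 with slerp weights a = sin((1−f)δ)/sin δ ≈ 0.687, b = sin(fδ)/sin δ ≈ 0.518.
p = a·p₁ + b·p₂ ≈ (0.635, -0.161, -0.755); φ = arcsin(p_z) ≈ -49.06°, λ = atan2(p_y, p_x) ≈ -14.19°.

≈ lat 49.1°S, lon 14.2°W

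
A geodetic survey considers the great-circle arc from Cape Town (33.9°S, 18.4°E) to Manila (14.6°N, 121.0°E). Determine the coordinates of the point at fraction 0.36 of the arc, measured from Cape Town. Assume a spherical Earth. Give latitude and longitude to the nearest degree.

Write both endpoints as unit vectors p₁, p₂ with components (cos φ cos λ, cos φ sin λ, sin φ).
The central angle between the endpoints is δ = arccos(p₁·p₂) ≈ 1.892 rad (108.4°).
Interpolate at f = 0.36 with slerp weights a = sin((1−f)δ)/sin δ ≈ 0.986, b = sin(fδ)/sin δ ≈ 0.664.
p = a·p₁ + b·p₂ ≈ (0.446, 0.809, -0.383); φ = arcsin(p_z) ≈ -22.51°, λ = atan2(p_y, p_x) ≈ 61.12°.

≈ 23°S, 61°E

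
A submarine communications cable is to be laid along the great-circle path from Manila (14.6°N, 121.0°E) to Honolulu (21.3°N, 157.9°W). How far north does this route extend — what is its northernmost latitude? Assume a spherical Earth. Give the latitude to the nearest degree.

The great circle lies in the plane with unit normal n̂ = (p₁ × p₂)/|p₁ × p₂|.
Here n̂_z ≈ +0.916; the vertex latitude is φ_max = arccos|n̂_z| ≈ 23.7°.
Check via Clairaut: cos φ_max = |cos φ₁| · sin C = cos(14.6°)·sin(71.1°) ≈ 0.916, again giving ≈ 23.7°.

≈ 24°N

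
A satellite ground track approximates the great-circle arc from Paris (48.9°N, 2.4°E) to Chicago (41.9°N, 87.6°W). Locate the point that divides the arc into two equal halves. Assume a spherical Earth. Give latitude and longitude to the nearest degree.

≈ 55°N, 46°W

The haversine formula gives a central angle δ ≈ 1.043 rad (59.8°) between the endpoints.
Interpolate at f = 1/2 with slerp weights a = sin((1−f)δ)/sin δ ≈ 0.577, b = sin(fδ)/sin δ ≈ 0.577.
p = a·p₁ + b·p₂ ≈ (0.397, -0.413, 0.820); φ = arcsin(p_z) ≈ 55.06°, λ = atan2(p_y, p_x) ≈ -46.15°.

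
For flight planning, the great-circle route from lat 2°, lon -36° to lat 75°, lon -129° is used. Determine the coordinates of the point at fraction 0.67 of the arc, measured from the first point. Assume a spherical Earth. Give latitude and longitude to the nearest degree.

≈ lat 58°, lon -61°

From cos δ = sin φ₁ sin φ₂ + cos φ₁ cos φ₂ cos Δλ, the central angle is δ ≈ 1.551 rad (88.8°).
Interpolate at f = 0.67 with slerp weights a = sin((1−f)δ)/sin δ ≈ 0.490, b = sin(fδ)/sin δ ≈ 0.862.
p = a·p₁ + b·p₂ ≈ (0.256, -0.461, 0.850); φ = arcsin(p_z) ≈ 58.18°, λ = atan2(p_y, p_x) ≈ -61.00°.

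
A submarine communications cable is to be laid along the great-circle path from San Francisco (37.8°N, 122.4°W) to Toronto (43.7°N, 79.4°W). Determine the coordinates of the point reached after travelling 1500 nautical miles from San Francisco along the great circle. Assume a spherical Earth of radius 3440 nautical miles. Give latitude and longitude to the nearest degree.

Convert each endpoint to a unit vector on the sphere (x = cos φ cos λ, y = cos φ sin λ, z = sin φ).
The central angle between the endpoints is δ = arccos(p₁·p₂) ≈ 0.571 rad (32.7°). The total great-circle distance is δ·R ≈ 0.571 × 3440 ≈ 1965 nmi, so the target fraction is f = 1500/1965 ≈ 0.763.
Interpolate at f ≈ 0.763 with slerp weights a = sin((1−f)δ)/sin δ ≈ 0.249, b = sin(fδ)/sin δ ≈ 0.781.
p = a·p₁ + b·p₂ ≈ (-0.002, -0.721, 0.692); φ = arcsin(p_z) ≈ 43.83°, λ = atan2(p_y, p_x) ≈ -90.13°.

≈ (44°N, 90°W)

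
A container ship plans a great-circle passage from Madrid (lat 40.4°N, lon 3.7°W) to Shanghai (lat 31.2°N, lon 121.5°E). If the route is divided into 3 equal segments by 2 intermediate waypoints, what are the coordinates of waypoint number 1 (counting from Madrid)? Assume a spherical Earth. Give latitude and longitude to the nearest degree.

≈ lat 57°N, lon 37°E

The haversine formula gives a central angle δ ≈ 1.611 rad (92.3°) between the endpoints.
Interpolate at f = 1/3 with slerp weights a = sin((1−f)δ)/sin δ ≈ 0.880, b = sin(fδ)/sin δ ≈ 0.512.
p = a·p₁ + b·p₂ ≈ (0.440, 0.330, 0.835); φ = arcsin(p_z) ≈ 56.64°, λ = atan2(p_y, p_x) ≈ 36.89°.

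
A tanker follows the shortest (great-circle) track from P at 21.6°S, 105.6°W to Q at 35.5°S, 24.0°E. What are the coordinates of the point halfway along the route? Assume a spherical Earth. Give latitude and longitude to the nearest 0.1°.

≈ 51.7°S, 48.8°W

Write both endpoints as unit vectors p₁, p₂ with components (cos φ cos λ, cos φ sin λ, sin φ).
The central angle between the endpoints is δ = arccos(p₁·p₂) ≈ 1.843 rad (105.6°).
Interpolate at f = 1/2 with slerp weights a = sin((1−f)δ)/sin δ ≈ 0.827, b = sin(fδ)/sin δ ≈ 0.827.
p = a·p₁ + b·p₂ ≈ (0.408, -0.467, -0.785); φ = arcsin(p_z) ≈ -51.68°, λ = atan2(p_y, p_x) ≈ -48.82°.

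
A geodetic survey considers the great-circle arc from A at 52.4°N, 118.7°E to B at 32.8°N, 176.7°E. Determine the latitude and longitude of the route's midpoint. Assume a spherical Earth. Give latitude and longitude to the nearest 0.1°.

≈ 46.3°N, 152.7°E

Convert each endpoint to a unit vector on the sphere (x = cos φ cos λ, y = cos φ sin λ, z = sin φ).
The central angle between the endpoints is δ = arccos(p₁·p₂) ≈ 0.794 rad (45.5°).
Interpolate at f = 1/2 with slerp weights a = sin((1−f)δ)/sin δ ≈ 0.542, b = sin(fδ)/sin δ ≈ 0.542.
p = a·p₁ + b·p₂ ≈ (-0.614, 0.316, 0.723); φ = arcsin(p_z) ≈ 46.32°, λ = atan2(p_y, p_x) ≈ 152.73°.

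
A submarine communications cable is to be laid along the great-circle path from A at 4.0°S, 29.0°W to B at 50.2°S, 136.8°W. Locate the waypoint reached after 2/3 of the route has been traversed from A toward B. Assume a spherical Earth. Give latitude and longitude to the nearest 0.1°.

The haversine formula gives a central angle δ ≈ 1.713 rad (98.1°) between the endpoints.
Interpolate at f = 2/3 with slerp weights a = sin((1−f)δ)/sin δ ≈ 0.546, b = sin(fδ)/sin δ ≈ 0.919.
p = a·p₁ + b·p₂ ≈ (0.048, -0.667, -0.744); φ = arcsin(p_z) ≈ -48.06°, λ = atan2(p_y, p_x) ≈ -85.91°.

≈ 48.1°S, 85.9°W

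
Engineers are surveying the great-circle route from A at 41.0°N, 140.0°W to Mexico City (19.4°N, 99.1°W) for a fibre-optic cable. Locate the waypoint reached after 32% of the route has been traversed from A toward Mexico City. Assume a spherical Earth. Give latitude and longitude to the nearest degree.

Write both endpoints as unit vectors p₁, p₂ with components (cos φ cos λ, cos φ sin λ, sin φ).
The central angle between the endpoints is δ = arccos(p₁·p₂) ≈ 0.714 rad (40.9°).
Interpolate at f = 0.32 with slerp weights a = sin((1−f)δ)/sin δ ≈ 0.713, b = sin(fδ)/sin δ ≈ 0.346.
p = a·p₁ + b·p₂ ≈ (-0.464, -0.668, 0.582); φ = arcsin(p_z) ≈ 35.62°, λ = atan2(p_y, p_x) ≈ -124.77°.

≈ 36°N, 125°W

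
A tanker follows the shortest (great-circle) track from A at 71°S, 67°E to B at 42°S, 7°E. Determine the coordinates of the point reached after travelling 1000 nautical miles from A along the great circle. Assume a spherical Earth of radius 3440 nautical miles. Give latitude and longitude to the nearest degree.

Convert each endpoint to a unit vector on the sphere (x = cos φ cos λ, y = cos φ sin λ, z = sin φ).
The central angle between the endpoints is δ = arccos(p₁·p₂) ≈ 0.717 rad (41.1°). The total great-circle distance is δ·R ≈ 0.717 × 3440 ≈ 2467 nmi, so the target fraction is f = 1000/2467 ≈ 0.405.
Interpolate at f ≈ 0.405 with slerp weights a = sin((1−f)δ)/sin δ ≈ 0.629, b = sin(fδ)/sin δ ≈ 0.436.
p = a·p₁ + b·p₂ ≈ (0.402, 0.228, -0.887); φ = arcsin(p_z) ≈ -62.49°, λ = atan2(p_y, p_x) ≈ 29.59°.

≈ 62°S, 30°E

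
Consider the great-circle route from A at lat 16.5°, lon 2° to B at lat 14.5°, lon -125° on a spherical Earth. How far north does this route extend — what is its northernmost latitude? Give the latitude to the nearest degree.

The great circle lies in the plane with unit normal n̂ = (p₁ × p₂)/|p₁ × p₂|.
Here n̂_z ≈ -0.849; the vertex latitude is φ_max = arccos|n̂_z| ≈ 31.9°.
Check via Clairaut: cos φ_max = |cos φ₁| · sin C = cos(16.5°)·sin(62.3°) ≈ 0.849, again giving ≈ 31.9°.

≈ 32°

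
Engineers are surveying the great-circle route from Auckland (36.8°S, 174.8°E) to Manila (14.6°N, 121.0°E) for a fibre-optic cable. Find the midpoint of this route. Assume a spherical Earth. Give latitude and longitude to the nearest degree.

From cos δ = sin φ₁ sin φ₂ + cos φ₁ cos φ₂ cos Δλ, the central angle is δ ≈ 1.259 rad (72.1°).
Interpolate at f = 1/2 with slerp weights a = sin((1−f)δ)/sin δ ≈ 0.619, b = sin(fδ)/sin δ ≈ 0.619.
p = a·p₁ + b·p₂ ≈ (-0.802, 0.558, -0.215); φ = arcsin(p_z) ≈ -12.39°, λ = atan2(p_y, p_x) ≈ 145.16°.

≈ 12°S, 145°E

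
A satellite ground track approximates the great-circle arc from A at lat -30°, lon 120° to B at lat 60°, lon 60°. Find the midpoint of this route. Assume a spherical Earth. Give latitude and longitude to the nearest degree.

≈ lat 17°, lon 99°

The haversine formula gives a central angle δ ≈ 1.789 rad (102.5°) between the endpoints.
Interpolate at f = 1/2 with slerp weights a = sin((1−f)δ)/sin δ ≈ 0.799, b = sin(fδ)/sin δ ≈ 0.799.
p = a·p₁ + b·p₂ ≈ (-0.146, 0.945, 0.292); φ = arcsin(p_z) ≈ 17.00°, λ = atan2(p_y, p_x) ≈ 98.79°.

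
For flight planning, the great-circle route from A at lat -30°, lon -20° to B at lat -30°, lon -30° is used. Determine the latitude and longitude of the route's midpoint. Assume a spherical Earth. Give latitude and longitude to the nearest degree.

The haversine formula gives a central angle δ ≈ 0.151 rad (8.7°) between the endpoints.
Interpolate at f = 1/2 with slerp weights a = sin((1−f)δ)/sin δ ≈ 0.501, b = sin(fδ)/sin δ ≈ 0.501.
p = a·p₁ + b·p₂ ≈ (0.784, -0.366, -0.501); φ = arcsin(p_z) ≈ -30.09°, λ = atan2(p_y, p_x) ≈ -25.00°.

≈ lat -30°, lon -25°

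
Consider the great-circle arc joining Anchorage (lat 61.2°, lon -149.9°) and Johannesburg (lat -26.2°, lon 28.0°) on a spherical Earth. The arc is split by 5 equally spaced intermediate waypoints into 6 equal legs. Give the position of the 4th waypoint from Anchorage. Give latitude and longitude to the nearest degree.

≈ lat 22°, lon 27°

Write both endpoints as unit vectors p₁, p₂ with components (cos φ cos λ, cos φ sin λ, sin φ).
The central angle between the endpoints is δ = arccos(p₁·p₂) ≈ 2.530 rad (145.0°).
Interpolate at f = 4/6 with slerp weights a = sin((1−f)δ)/sin δ ≈ 1.301, b = sin(fδ)/sin δ ≈ 1.730.
p = a·p₁ + b·p₂ ≈ (0.829, 0.415, 0.376); φ = arcsin(p_z) ≈ 22.10°, λ = atan2(p_y, p_x) ≈ 26.58°.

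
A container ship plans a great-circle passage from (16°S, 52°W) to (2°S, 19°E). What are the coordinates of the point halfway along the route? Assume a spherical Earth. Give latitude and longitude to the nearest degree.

≈ (11°S, 16°W)

From cos δ = sin φ₁ sin φ₂ + cos φ₁ cos φ₂ cos Δλ, the central angle is δ ≈ 1.243 rad (71.2°).
Interpolate at f = 1/2 with slerp weights a = sin((1−f)δ)/sin δ ≈ 0.615, b = sin(fδ)/sin δ ≈ 0.615.
p = a·p₁ + b·p₂ ≈ (0.945, -0.266, -0.191); φ = arcsin(p_z) ≈ -11.01°, λ = atan2(p_y, p_x) ≈ -15.71°.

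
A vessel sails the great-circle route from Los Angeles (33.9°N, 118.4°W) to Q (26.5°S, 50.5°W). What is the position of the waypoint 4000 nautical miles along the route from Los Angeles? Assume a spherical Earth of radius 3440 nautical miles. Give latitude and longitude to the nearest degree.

≈ (12°S, 67°W)

Convert each endpoint to a unit vector on the sphere (x = cos φ cos λ, y = cos φ sin λ, z = sin φ).
The central angle between the endpoints is δ = arccos(p₁·p₂) ≈ 1.540 rad (88.2°). The total great-circle distance is δ·R ≈ 1.540 × 3440 ≈ 5298 nmi, so the target fraction is f = 4000/5298 ≈ 0.755.
Interpolate at f ≈ 0.755 with slerp weights a = sin((1−f)δ)/sin δ ≈ 0.369, b = sin(fδ)/sin δ ≈ 0.918.
p = a·p₁ + b·p₂ ≈ (0.377, -0.903, -0.204); φ = arcsin(p_z) ≈ -11.78°, λ = atan2(p_y, p_x) ≈ -67.34°.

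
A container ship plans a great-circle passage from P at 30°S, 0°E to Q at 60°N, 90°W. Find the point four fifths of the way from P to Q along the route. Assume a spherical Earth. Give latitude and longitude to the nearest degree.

≈ 48°N, 56°W

The haversine formula gives a central angle δ ≈ 2.019 rad (115.7°) between the endpoints.
Interpolate at f = 4/5 with slerp weights a = sin((1−f)δ)/sin δ ≈ 0.436, b = sin(fδ)/sin δ ≈ 1.108.
p = a·p₁ + b·p₂ ≈ (0.377, -0.554, 0.742); φ = arcsin(p_z) ≈ 47.90°, λ = atan2(p_y, p_x) ≈ -55.74°.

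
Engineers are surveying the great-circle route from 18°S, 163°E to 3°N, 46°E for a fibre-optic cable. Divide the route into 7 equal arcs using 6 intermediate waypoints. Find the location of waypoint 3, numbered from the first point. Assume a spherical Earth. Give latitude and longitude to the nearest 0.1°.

The haversine formula gives a central angle δ ≈ 2.035 rad (116.6°) between the endpoints.
Interpolate at f = 3/7 with slerp weights a = sin((1−f)δ)/sin δ ≈ 1.026, b = sin(fδ)/sin δ ≈ 0.856.
p = a·p₁ + b·p₂ ≈ (-0.340, 0.900, -0.272); φ = arcsin(p_z) ≈ -15.80°, λ = atan2(p_y, p_x) ≈ 110.66°.

≈ 15.8°S, 110.7°E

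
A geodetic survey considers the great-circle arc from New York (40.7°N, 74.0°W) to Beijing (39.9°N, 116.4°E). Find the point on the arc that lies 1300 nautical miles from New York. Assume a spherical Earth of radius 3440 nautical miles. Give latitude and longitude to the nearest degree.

≈ (62°N, 80°W)

Convert each endpoint to a unit vector on the sphere (x = cos φ cos λ, y = cos φ sin λ, z = sin φ).
The central angle between the endpoints is δ = arccos(p₁·p₂) ≈ 1.725 rad (98.8°). The total great-circle distance is δ·R ≈ 1.725 × 3440 ≈ 5935 nmi, so the target fraction is f = 1300/5935 ≈ 0.219.
Interpolate at f ≈ 0.219 with slerp weights a = sin((1−f)δ)/sin δ ≈ 0.987, b = sin(fδ)/sin δ ≈ 0.373.
p = a·p₁ + b·p₂ ≈ (0.079, -0.463, 0.883); φ = arcsin(p_z) ≈ 62.01°, λ = atan2(p_y, p_x) ≈ -80.33°.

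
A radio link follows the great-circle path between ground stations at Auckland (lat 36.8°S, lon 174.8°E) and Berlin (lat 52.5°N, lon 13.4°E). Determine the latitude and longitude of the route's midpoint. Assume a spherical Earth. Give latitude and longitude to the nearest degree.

From cos δ = sin φ₁ sin φ₂ + cos φ₁ cos φ₂ cos Δλ, the central angle is δ ≈ 2.785 rad (159.6°).
Interpolate at f = 1/2 with slerp weights a = sin((1−f)δ)/sin δ ≈ 2.822, b = sin(fδ)/sin δ ≈ 2.822.
p = a·p₁ + b·p₂ ≈ (-0.579, 0.603, 0.548); φ = arcsin(p_z) ≈ 33.26°, λ = atan2(p_y, p_x) ≈ 133.85°.

≈ lat 33°N, lon 134°E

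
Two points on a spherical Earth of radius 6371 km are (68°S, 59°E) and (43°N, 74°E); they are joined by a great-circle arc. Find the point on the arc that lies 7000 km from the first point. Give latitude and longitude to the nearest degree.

≈ (5°S, 69°E)

Write both endpoints as unit vectors p₁, p₂ with components (cos φ cos λ, cos φ sin λ, sin φ).
The central angle between the endpoints is δ = arccos(p₁·p₂) ≈ 1.947 rad (111.6°). The total great-circle distance is δ·R ≈ 1.947 × 6371 ≈ 12406 km, so the target fraction is f = 7000/12406 ≈ 0.564.
Interpolate at f ≈ 0.564 with slerp weights a = sin((1−f)δ)/sin δ ≈ 0.807, b = sin(fδ)/sin δ ≈ 0.958.
p = a·p₁ + b·p₂ ≈ (0.349, 0.932, -0.095); φ = arcsin(p_z) ≈ -5.45°, λ = atan2(p_y, p_x) ≈ 69.49°.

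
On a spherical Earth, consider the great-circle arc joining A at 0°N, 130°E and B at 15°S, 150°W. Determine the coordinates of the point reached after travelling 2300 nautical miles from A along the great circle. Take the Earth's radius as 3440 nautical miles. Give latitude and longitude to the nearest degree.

Convert each endpoint to a unit vector on the sphere (x = cos φ cos λ, y = cos φ sin λ, z = sin φ).
The central angle between the endpoints is δ = arccos(p₁·p₂) ≈ 1.402 rad (80.3°). The total great-circle distance is δ·R ≈ 1.402 × 3440 ≈ 4824 nmi, so the target fraction is f = 2300/4824 ≈ 0.477.
Interpolate at f ≈ 0.477 with slerp weights a = sin((1−f)δ)/sin δ ≈ 0.679, b = sin(fδ)/sin δ ≈ 0.629.
p = a·p₁ + b·p₂ ≈ (-0.963, 0.217, -0.163); φ = arcsin(p_z) ≈ -9.37°, λ = atan2(p_y, p_x) ≈ 167.32°.

≈ 9°S, 167°E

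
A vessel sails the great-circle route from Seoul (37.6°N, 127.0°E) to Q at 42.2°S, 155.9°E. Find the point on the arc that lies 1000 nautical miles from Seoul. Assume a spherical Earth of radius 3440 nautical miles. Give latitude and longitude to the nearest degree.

Convert each endpoint to a unit vector on the sphere (x = cos φ cos λ, y = cos φ sin λ, z = sin φ).
The central angle between the endpoints is δ = arccos(p₁·p₂) ≈ 1.467 rad (84.0°). The total great-circle distance is δ·R ≈ 1.467 × 3440 ≈ 5045 nmi, so the target fraction is f = 1000/5045 ≈ 0.198.
Interpolate at f ≈ 0.198 with slerp weights a = sin((1−f)δ)/sin δ ≈ 0.928, b = sin(fδ)/sin δ ≈ 0.288.
p = a·p₁ + b·p₂ ≈ (-0.637, 0.674, 0.373); φ = arcsin(p_z) ≈ 21.88°, λ = atan2(p_y, p_x) ≈ 133.38°.

≈ 22°N, 133°E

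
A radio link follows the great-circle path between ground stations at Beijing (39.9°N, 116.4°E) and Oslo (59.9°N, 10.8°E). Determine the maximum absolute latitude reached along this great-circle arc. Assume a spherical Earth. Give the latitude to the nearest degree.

≈ 65°N

The great circle lies in the plane with unit normal n̂ = (p₁ × p₂)/|p₁ × p₂|.
Here n̂_z ≈ -0.415; the vertex latitude is φ_max = arccos|n̂_z| ≈ 65.5°.
Check via Clairaut: cos φ_max = |cos φ₁| · sin C = cos(39.9°)·sin(32.8°) ≈ 0.415, again giving ≈ 65.5°.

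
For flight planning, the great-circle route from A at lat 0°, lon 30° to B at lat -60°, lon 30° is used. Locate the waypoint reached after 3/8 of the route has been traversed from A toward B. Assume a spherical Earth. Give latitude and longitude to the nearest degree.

Convert each endpoint to a unit vector on the sphere (x = cos φ cos λ, y = cos φ sin λ, z = sin φ).
The central angle between the endpoints is δ = arccos(p₁·p₂) ≈ 1.047 rad (60.0°).
Interpolate at f = 3/8 with slerp weights a = sin((1−f)δ)/sin δ ≈ 0.703, b = sin(fδ)/sin δ ≈ 0.442.
p = a·p₁ + b·p₂ ≈ (0.800, 0.462, -0.383); φ = arcsin(p_z) ≈ -22.50°, λ = atan2(p_y, p_x) ≈ 30.00°.

≈ lat -22°, lon 30°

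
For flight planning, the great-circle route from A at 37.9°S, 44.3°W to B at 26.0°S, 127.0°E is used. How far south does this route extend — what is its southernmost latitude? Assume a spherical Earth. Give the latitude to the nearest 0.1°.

≈ 83.2°S

The great circle lies in the plane with unit normal n̂ = (p₁ × p₂)/|p₁ × p₂|.
Here n̂_z ≈ +0.119; the vertex latitude is φ_max = arccos|n̂_z| ≈ 83.2°.
Check via Clairaut: cos φ_max = |cos φ₁| · sin C = cos(37.9°)·sin(171.3°) ≈ 0.119, again giving ≈ 83.2°.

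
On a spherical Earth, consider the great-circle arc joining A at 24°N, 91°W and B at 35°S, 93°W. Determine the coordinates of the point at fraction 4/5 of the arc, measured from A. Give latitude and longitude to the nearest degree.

≈ 23°S, 93°W

From cos δ = sin φ₁ sin φ₂ + cos φ₁ cos φ₂ cos Δλ, the central angle is δ ≈ 1.030 rad (59.0°).
Interpolate at f = 4/5 with slerp weights a = sin((1−f)δ)/sin δ ≈ 0.239, b = sin(fδ)/sin δ ≈ 0.856.
p = a·p₁ + b·p₂ ≈ (-0.041, -0.918, -0.394); φ = arcsin(p_z) ≈ -23.20°, λ = atan2(p_y, p_x) ≈ -92.53°.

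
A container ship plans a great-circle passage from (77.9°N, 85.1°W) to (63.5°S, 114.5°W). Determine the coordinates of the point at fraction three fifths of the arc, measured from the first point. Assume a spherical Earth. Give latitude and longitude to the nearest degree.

The haversine formula gives a central angle δ ≈ 2.487 rad (142.5°) between the endpoints.
Interpolate at f = 3/5 with slerp weights a = sin((1−f)δ)/sin δ ≈ 1.378, b = sin(fδ)/sin δ ≈ 1.638.
p = a·p₁ + b·p₂ ≈ (-0.278, -0.953, -0.118); φ = arcsin(p_z) ≈ -6.80°, λ = atan2(p_y, p_x) ≈ -106.29°.

≈ (7°S, 106°W)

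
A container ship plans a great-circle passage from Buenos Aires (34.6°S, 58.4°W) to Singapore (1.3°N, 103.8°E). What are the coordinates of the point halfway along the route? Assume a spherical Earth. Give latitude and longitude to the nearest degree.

Write both endpoints as unit vectors p₁, p₂ with components (cos φ cos λ, cos φ sin λ, sin φ).
The central angle between the endpoints is δ = arccos(p₁·p₂) ≈ 2.492 rad (142.8°).
Interpolate at f = 1/2 with slerp weights a = sin((1−f)δ)/sin δ ≈ 1.567, b = sin(fδ)/sin δ ≈ 1.567.
p = a·p₁ + b·p₂ ≈ (0.302, 0.423, -0.854); φ = arcsin(p_z) ≈ -58.69°, λ = atan2(p_y, p_x) ≈ 54.44°.

≈ 59°S, 54°E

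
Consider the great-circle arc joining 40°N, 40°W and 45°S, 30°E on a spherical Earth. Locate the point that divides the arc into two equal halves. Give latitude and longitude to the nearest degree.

≈ 3°S, 7°W

Convert each endpoint to a unit vector on the sphere (x = cos φ cos λ, y = cos φ sin λ, z = sin φ).
The central angle between the endpoints is δ = arccos(p₁·p₂) ≈ 1.843 rad (105.6°).
Interpolate at f = 1/2 with slerp weights a = sin((1−f)δ)/sin δ ≈ 0.827, b = sin(fδ)/sin δ ≈ 0.827.
p = a·p₁ + b·p₂ ≈ (0.992, -0.115, -0.053); φ = arcsin(p_z) ≈ -3.05°, λ = atan2(p_y, p_x) ≈ -6.60°.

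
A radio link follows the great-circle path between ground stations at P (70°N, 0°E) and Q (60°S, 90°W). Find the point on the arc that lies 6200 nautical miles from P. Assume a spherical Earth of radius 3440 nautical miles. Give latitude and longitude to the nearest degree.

≈ (23°S, 65°W)

Convert each endpoint to a unit vector on the sphere (x = cos φ cos λ, y = cos φ sin λ, z = sin φ).
The central angle between the endpoints is δ = arccos(p₁·p₂) ≈ 2.521 rad (144.5°). The total great-circle distance is δ·R ≈ 2.521 × 3440 ≈ 8674 nmi, so the target fraction is f = 6200/8674 ≈ 0.715.
Interpolate at f ≈ 0.715 with slerp weights a = sin((1−f)δ)/sin δ ≈ 1.133, b = sin(fδ)/sin δ ≈ 1.675.
p = a·p₁ + b·p₂ ≈ (0.388, -0.837, -0.385); φ = arcsin(p_z) ≈ -22.66°, λ = atan2(p_y, p_x) ≈ -65.16°.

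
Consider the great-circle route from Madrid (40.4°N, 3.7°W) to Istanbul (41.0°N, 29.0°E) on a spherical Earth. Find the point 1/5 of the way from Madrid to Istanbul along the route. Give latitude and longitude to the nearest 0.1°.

≈ 41.3°N, 2.7°E

Convert each endpoint to a unit vector on the sphere (x = cos φ cos λ, y = cos φ sin λ, z = sin φ).
The central angle between the endpoints is δ = arccos(p₁·p₂) ≈ 0.430 rad (24.7°).
Interpolate at f = 1/5 with slerp weights a = sin((1−f)δ)/sin δ ≈ 0.809, b = sin(fδ)/sin δ ≈ 0.206.
p = a·p₁ + b·p₂ ≈ (0.751, 0.036, 0.660); φ = arcsin(p_z) ≈ 41.26°, λ = atan2(p_y, p_x) ≈ 2.72°.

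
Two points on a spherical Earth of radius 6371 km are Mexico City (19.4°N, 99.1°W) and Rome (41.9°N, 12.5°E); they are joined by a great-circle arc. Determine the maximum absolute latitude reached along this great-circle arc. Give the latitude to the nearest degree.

≈ 49°N

The great circle lies in the plane with unit normal n̂ = (p₁ × p₂)/|p₁ × p₂|.
Here n̂_z ≈ +0.653; the vertex latitude is φ_max = arccos|n̂_z| ≈ 49.2°.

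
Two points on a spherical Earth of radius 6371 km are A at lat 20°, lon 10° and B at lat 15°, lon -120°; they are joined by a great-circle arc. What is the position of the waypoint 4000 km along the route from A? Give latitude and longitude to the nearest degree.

≈ lat 34°, lon -27°

Convert each endpoint to a unit vector on the sphere (x = cos φ cos λ, y = cos φ sin λ, z = sin φ).
The central angle between the endpoints is δ = arccos(p₁·p₂) ≈ 2.089 rad (119.7°). The total great-circle distance is δ·R ≈ 2.089 × 6371 ≈ 13306 km, so the target fraction is f = 4000/13306 ≈ 0.301.
Interpolate at f ≈ 0.301 with slerp weights a = sin((1−f)δ)/sin δ ≈ 1.144, b = sin(fδ)/sin δ ≈ 0.676.
p = a·p₁ + b·p₂ ≈ (0.732, -0.379, 0.566); φ = arcsin(p_z) ≈ 34.48°, λ = atan2(p_y, p_x) ≈ -27.36°.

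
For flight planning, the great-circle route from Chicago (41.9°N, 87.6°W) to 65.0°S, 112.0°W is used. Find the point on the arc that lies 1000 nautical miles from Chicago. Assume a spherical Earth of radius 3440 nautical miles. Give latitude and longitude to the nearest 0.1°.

≈ 25.5°N, 91.0°W

Write both endpoints as unit vectors p₁, p₂ with components (cos φ cos λ, cos φ sin λ, sin φ).
The central angle between the endpoints is δ = arccos(p₁·p₂) ≈ 1.895 rad (108.6°). The total great-circle distance is δ·R ≈ 1.895 × 3440 ≈ 6520 nmi, so the target fraction is f = 1000/6520 ≈ 0.153.
Interpolate at f ≈ 0.153 with slerp weights a = sin((1−f)δ)/sin δ ≈ 1.054, b = sin(fδ)/sin δ ≈ 0.302.
p = a·p₁ + b·p₂ ≈ (-0.015, -0.903, 0.430); φ = arcsin(p_z) ≈ 25.48°, λ = atan2(p_y, p_x) ≈ -90.95°.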